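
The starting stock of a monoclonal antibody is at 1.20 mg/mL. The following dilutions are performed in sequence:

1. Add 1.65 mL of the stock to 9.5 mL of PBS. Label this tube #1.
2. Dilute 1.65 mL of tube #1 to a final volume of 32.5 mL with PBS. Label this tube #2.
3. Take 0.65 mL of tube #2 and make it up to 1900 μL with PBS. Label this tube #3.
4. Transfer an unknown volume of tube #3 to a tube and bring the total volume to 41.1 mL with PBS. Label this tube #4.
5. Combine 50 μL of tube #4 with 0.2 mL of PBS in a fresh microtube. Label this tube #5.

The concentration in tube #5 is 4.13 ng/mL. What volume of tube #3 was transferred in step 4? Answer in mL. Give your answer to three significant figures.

Step 1: 1.65 mL + 9.5 mL = 11.15 mL total → factor 11.15/1.65 = 6.7576
Step 2: 1.65 mL brought to 32.5 mL → factor 32.5/1.65 = 19.697
Step 3: 0.65 mL brought to 1900 μL → factor 1.9/0.65 = 2.9231
Step 4: v brought to 41.1 mL → factor = 41.1 mL/v
Step 5: 50 μL + 0.2 mL = 250 μL total → factor 250/50 = 5
Product of known-step factors = 1945.4
Overall factor = 1.20 mg/mL / (4.13 ng/mL) = 2.9056 × 10^5
Step-4 factor = 2.9056 × 10^5 / 1945.4 = 149.36
v = 41.1 mL / 149.36 = 0.275 mL

0.275 mL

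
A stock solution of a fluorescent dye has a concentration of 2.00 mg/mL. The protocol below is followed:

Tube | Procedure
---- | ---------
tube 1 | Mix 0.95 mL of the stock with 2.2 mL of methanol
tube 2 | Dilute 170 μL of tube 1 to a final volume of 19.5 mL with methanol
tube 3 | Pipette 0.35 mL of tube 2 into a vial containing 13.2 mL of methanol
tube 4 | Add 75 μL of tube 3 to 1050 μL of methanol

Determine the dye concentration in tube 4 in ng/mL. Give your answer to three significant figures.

9.06 ng/mL

Step 1: 0.95 mL + 2.2 mL = 3.15 mL total → factor 3.15/0.95 = 3.3158
Step 2: 170 μL brought to 19.5 mL → factor 19500/170 = 114.71
Step 3: 0.35 mL + 13.2 mL = 13.55 mL total → factor 13.55/0.35 = 38.714
Step 4: 75 μL + 1050 μL = 1125 μL total → factor 1125/75 = 15
Overall dilution factor = 3.3158 × 114.71 × 38.714 × 15 = 2.2087 × 10^5
Final = 2.00 mg/mL / 2.2087 × 10^5 = 9.055 × 10^-6 mg/mL = 9.06 ng/mL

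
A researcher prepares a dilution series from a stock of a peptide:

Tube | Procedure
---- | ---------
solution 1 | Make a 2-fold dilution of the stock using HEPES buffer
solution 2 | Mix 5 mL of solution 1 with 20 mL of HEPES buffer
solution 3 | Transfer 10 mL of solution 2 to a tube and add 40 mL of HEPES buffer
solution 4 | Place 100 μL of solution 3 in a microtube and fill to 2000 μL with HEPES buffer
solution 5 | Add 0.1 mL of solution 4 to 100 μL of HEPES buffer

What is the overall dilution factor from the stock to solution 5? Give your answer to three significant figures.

2.00 × 10^3

Step 1: 2-fold → factor 2
Step 2: 5 mL + 20 mL = 25 mL total → factor 25/5 = 5
Step 3: 10 mL + 40 mL = 50 mL total → factor 50/10 = 5
Step 4: 100 μL brought to 2000 μL → factor 2000/100 = 20
Step 5: 0.1 mL + 100 μL = 0.2 mL total → factor 0.2/0.1 = 2
Overall dilution factor = 2 × 5 × 5 × 20 × 2 = 2000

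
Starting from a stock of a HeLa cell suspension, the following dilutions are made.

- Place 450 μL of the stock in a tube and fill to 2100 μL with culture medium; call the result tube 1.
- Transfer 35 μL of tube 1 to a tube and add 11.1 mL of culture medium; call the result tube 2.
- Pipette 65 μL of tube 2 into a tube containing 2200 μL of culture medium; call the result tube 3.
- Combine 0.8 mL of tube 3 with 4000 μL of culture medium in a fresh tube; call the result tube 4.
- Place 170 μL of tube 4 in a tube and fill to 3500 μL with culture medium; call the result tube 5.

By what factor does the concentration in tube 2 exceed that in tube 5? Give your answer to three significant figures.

Step 1: 450 μL brought to 2100 μL → factor 2100/450 = 4.6667
Step 2: 35 μL + 11.1 mL = 11135 μL total → factor 11135/35 = 318.14
Step 3: 65 μL + 2200 μL = 2265 μL total → factor 2265/65 = 34.846
Step 4: 0.8 mL + 4000 μL = 4.8 mL total → factor 4.8/0.8 = 6
Step 5: 170 μL brought to 3500 μL → factor 3500/170 = 20.588
Dilution factor to tube 2 = 1484.7; to tube 5 = 6.3908 × 10^6
[tube 2]/[tube 5] = (factor to tube 5)/(factor to tube 2) = 6.3908 × 10^6/1484.7 = 4.30 × 10^3

4.30 × 10^3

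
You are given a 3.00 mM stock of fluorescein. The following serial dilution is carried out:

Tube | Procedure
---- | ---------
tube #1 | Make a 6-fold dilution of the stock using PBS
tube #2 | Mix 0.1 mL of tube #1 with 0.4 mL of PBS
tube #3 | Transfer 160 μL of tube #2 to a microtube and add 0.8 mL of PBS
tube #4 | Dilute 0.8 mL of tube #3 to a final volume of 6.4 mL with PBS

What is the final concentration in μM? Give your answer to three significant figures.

Step 1: 6-fold → factor 6
Step 2: 0.1 mL + 0.4 mL = 0.5 mL total → factor 0.5/0.1 = 5
Step 3: 160 μL + 0.8 mL = 960 μL total → factor 960/160 = 6
Step 4: 0.8 mL brought to 6.4 mL → factor 6.4/0.8 = 8
Overall dilution factor = 6 × 5 × 6 × 8 = 1440
Final = 3.00 mM / 1440 = 0.002083 mM = 2.08 μM

2.08 μM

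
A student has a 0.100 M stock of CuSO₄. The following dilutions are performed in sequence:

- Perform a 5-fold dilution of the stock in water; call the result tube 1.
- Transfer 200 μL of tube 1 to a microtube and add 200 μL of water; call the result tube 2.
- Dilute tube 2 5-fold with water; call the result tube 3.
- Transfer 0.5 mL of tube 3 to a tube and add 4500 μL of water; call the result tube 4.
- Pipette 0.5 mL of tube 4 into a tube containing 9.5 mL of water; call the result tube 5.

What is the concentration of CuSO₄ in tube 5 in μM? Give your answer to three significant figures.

10.0 μM

Step 1: 5-fold → factor 5
Step 2: 200 μL + 200 μL = 400 μL total → factor 400/200 = 2
Step 3: 5-fold → factor 5
Step 4: 0.5 mL + 4500 μL = 5 mL total → factor 5/0.5 = 10
Step 5: 0.5 mL + 9.5 mL = 10 mL total → factor 10/0.5 = 20
Overall dilution factor = 5 × 2 × 5 × 10 × 20 = 10000
Final = 0.100 M / 10000 = 1.000 × 10^-5 M = 10.0 μM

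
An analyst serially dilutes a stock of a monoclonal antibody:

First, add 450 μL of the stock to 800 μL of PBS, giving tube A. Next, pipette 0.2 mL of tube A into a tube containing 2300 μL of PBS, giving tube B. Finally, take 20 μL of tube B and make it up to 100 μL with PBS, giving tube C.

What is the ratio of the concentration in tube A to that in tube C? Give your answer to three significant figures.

62.5

Step 1: 450 μL + 800 μL = 1250 μL total → factor 1250/450 = 2.7778
Step 2: 0.2 mL + 2300 μL = 2.5 mL total → factor 2.5/0.2 = 12.5
Step 3: 20 μL brought to 100 μL → factor 100/20 = 5
Dilution factor to tube A = 2.7778; to tube C = 173.61
[tube A]/[tube C] = (factor to tube C)/(factor to tube A) = 173.61/2.7778 = 62.5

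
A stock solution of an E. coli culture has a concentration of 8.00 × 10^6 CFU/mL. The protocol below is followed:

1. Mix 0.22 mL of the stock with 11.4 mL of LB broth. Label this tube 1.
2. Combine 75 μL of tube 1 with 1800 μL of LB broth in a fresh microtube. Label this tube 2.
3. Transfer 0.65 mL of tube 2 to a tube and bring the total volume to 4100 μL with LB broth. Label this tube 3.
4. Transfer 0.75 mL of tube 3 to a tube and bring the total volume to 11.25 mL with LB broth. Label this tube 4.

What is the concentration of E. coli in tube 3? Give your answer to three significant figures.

960 CFU/mL

Step 1: 0.22 mL + 11.4 mL = 11.62 mL total → factor 11.62/0.22 = 52.818
Step 2: 75 μL + 1800 μL = 1875 μL total → factor 1875/75 = 25
Step 3: 0.65 mL brought to 4100 μL → factor 4.1/0.65 = 6.3077
Dilution factor through tube 3 = 52.818 × 25 × 6.3077 = 8329
[tube 3] = 8.00 × 10^6 CFU/mL / 8329 = 960 CFU/mL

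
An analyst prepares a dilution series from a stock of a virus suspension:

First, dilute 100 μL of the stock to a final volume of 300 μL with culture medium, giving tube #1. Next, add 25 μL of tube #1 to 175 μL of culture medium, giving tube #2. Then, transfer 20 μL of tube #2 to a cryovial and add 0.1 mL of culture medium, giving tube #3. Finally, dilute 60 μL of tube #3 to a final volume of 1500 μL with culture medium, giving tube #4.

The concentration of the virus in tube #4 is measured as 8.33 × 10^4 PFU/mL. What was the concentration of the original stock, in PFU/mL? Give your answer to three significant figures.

Step 1: 100 μL brought to 300 μL → factor 300/100 = 3
Step 2: 25 μL + 175 μL = 200 μL total → factor 200/25 = 8
Step 3: 20 μL + 0.1 mL = 120 μL total → factor 120/20 = 6
Step 4: 60 μL brought to 1500 μL → factor 1500/60 = 25
Overall dilution factor = 3 × 8 × 6 × 25 = 3600
Stock = 8.33 × 10^4 PFU/mL × 3600 = 3.00 × 10^8 PFU/mL

3.00 × 10^8 PFU/mL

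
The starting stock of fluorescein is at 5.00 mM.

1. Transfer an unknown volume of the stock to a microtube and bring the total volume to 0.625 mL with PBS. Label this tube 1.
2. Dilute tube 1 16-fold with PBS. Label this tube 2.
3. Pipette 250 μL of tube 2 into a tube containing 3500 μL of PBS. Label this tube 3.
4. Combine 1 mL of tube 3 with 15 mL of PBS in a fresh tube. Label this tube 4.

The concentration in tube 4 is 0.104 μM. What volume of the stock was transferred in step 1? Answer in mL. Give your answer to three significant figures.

0.0499 mL

Step 1: v brought to 0.625 mL → factor = 0.625 mL/v
Step 2: 16-fold → factor 16
Step 3: 250 μL + 3500 μL = 3750 μL total → factor 3750/250 = 15
Step 4: 1 mL + 15 mL = 16 mL total → factor 16/1 = 16
Product of known-step factors = 3840
Overall factor = 5.00 mM / (0.104 μM) = 48077
Step-1 factor = 48077 / 3840 = 12.52
v = 0.625 mL / 12.52 = 0.0499 mL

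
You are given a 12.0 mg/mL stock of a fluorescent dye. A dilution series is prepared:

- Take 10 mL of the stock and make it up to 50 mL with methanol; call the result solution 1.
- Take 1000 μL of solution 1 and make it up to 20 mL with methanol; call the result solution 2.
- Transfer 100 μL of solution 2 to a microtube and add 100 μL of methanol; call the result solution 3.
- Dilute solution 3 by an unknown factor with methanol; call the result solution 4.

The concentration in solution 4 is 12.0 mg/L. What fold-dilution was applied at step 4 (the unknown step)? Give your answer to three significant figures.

Step 1: 10 mL brought to 50 mL → factor 50/10 = 5
Step 2: 1000 μL brought to 20 mL → factor 20000/1000 = 20
Step 3: 100 μL + 100 μL = 200 μL total → factor 200/100 = 2
Step 4: unknown factor x
Product of known-step factors = 200
Overall factor = 12.0 mg/mL / (12.0 mg/L) = 1000
x = 1000 / 200 = 5.00

5.00-fold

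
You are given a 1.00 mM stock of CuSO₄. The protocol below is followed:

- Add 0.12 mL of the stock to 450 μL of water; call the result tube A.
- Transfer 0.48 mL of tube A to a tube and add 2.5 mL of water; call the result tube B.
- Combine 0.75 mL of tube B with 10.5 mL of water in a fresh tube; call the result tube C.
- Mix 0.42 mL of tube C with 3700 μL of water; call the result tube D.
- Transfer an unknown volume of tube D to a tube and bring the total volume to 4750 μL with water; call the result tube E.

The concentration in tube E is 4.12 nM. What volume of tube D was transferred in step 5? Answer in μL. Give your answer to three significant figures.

84.9 μL

Step 1: 0.12 mL + 450 μL = 0.57 mL total → factor 0.57/0.12 = 4.75
Step 2: 0.48 mL + 2.5 mL = 2.98 mL total → factor 2.98/0.48 = 6.2083
Step 3: 0.75 mL + 10.5 mL = 11.25 mL total → factor 11.25/0.75 = 15
Step 4: 0.42 mL + 3700 μL = 4.12 mL total → factor 4.12/0.42 = 9.8095
Step 5: v brought to 4750 μL → factor = 4750 μL/v
Product of known-step factors = 4339.2
Overall factor = 1.00 mM / (4.12 nM) = 2.4272 × 10^5
Step-5 factor = 2.4272 × 10^5 / 4339.2 = 55.936
v = 4750 μL / 55.936 = 84.9 μL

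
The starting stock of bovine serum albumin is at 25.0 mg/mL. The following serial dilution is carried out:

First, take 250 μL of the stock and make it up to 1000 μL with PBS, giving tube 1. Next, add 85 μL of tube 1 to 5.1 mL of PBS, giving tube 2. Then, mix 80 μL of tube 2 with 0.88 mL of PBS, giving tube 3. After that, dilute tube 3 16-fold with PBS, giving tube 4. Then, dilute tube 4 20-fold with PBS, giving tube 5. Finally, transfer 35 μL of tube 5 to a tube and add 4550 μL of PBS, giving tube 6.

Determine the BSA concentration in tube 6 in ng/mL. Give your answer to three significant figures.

Step 1: 250 μL brought to 1000 μL → factor 1000/250 = 4
Step 2: 85 μL + 5.1 mL = 5185 μL total → factor 5185/85 = 61
Step 3: 80 μL + 0.88 mL = 960 μL total → factor 960/80 = 12
Step 4: 16-fold → factor 16
Step 5: 20-fold → factor 20
Step 6: 35 μL + 4550 μL = 4585 μL total → factor 4585/35 = 131
Overall dilution factor = 4 × 61 × 12 × 16 × 20 × 131 = 1.2274 × 10^8
Final = 25.0 mg/mL / 1.2274 × 10^8 = 2.037 × 10^-7 mg/mL = 0.204 ng/mL

0.204 ng/mL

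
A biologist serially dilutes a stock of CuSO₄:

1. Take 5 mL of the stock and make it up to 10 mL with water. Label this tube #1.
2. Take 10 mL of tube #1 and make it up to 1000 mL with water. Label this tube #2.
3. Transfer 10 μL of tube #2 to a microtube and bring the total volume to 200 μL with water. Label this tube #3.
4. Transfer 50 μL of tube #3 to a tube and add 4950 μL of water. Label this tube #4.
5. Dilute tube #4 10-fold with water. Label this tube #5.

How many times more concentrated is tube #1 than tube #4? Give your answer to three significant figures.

Step 1: 5 mL brought to 10 mL → factor 10/5 = 2
Step 2: 10 mL brought to 1000 mL → factor 1000/10 = 100
Step 3: 10 μL brought to 200 μL → factor 200/10 = 20
Step 4: 50 μL + 4950 μL = 5000 μL total → factor 5000/50 = 100
Dilution factor to tube #1 = 2; to tube #4 = 4 × 10^5
[tube #1]/[tube #4] = (factor to tube #4)/(factor to tube #1) = 4 × 10^5/2 = 2.00 × 10^5

2.00 × 10^5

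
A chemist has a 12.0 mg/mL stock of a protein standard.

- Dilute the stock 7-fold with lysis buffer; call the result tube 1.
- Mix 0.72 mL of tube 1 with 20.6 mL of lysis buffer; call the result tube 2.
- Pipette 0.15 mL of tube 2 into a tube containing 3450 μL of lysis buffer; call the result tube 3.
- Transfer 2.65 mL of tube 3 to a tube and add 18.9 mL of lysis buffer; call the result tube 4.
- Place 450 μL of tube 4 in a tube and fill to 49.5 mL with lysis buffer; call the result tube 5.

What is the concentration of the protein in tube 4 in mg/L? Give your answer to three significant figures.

Step 1: 7-fold → factor 7
Step 2: 0.72 mL + 20.6 mL = 21.32 mL total → factor 21.32/0.72 = 29.611
Step 3: 0.15 mL + 3450 μL = 3.6 mL total → factor 3.6/0.15 = 24
Step 4: 2.65 mL + 18.9 mL = 21.55 mL total → factor 21.55/2.65 = 8.1321
Dilution factor through tube 4 = 7 × 29.611 × 24 × 8.1321 = 40454
[tube 4] = 12.0 mg/mL / 40454 = 0.0002966 mg/mL = 0.297 mg/L

0.297 mg/L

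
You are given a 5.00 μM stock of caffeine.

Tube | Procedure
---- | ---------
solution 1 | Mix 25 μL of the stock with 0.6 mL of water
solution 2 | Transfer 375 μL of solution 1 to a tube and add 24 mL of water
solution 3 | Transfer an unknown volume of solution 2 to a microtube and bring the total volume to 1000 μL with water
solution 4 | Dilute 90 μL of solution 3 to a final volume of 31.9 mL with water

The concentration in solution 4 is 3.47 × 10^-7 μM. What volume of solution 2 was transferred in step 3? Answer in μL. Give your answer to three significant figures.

40.0 μL

Step 1: 25 μL + 0.6 mL = 625 μL total → factor 625/25 = 25
Step 2: 375 μL + 24 mL = 24375 μL total → factor 24375/375 = 65
Step 3: v brought to 1000 μL → factor = 1000 μL/v
Step 4: 90 μL brought to 31.9 mL → factor 31900/90 = 354.44
Product of known-step factors = 5.7597 × 10^5
Overall factor = 5.00 μM / (3.47 × 10^-7 μM) = 1.4409 × 10^7
Step-3 factor = 1.4409 × 10^7 / 5.7597 × 10^5 = 25.017
v = 1000 μL / 25.017 = 40.0 μL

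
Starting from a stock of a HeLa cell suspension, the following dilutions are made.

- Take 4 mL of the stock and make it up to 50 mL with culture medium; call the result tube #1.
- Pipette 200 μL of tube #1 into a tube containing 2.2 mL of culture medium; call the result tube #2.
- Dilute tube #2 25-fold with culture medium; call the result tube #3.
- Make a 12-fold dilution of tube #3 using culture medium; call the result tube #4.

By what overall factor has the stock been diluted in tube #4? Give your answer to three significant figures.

Step 1: 4 mL brought to 50 mL → factor 50/4 = 12.5
Step 2: 200 μL + 2.2 mL = 2400 μL total → factor 2400/200 = 12
Step 3: 25-fold → factor 25
Step 4: 12-fold → factor 12
Overall dilution factor = 12.5 × 12 × 25 × 12 = 45000

4.50 × 10^4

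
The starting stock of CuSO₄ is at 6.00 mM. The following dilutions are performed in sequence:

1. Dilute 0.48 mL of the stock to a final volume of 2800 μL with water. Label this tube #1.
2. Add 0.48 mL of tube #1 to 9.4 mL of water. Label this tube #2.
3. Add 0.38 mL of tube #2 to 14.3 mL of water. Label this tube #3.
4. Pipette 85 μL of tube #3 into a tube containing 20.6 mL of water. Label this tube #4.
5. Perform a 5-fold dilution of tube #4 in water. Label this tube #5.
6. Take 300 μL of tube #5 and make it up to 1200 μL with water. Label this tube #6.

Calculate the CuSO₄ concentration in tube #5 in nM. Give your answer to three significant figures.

1.06 nM

Step 1: 0.48 mL brought to 2800 μL → factor 2.8/0.48 = 5.8333
Step 2: 0.48 mL + 9.4 mL = 9.88 mL total → factor 9.88/0.48 = 20.583
Step 3: 0.38 mL + 14.3 mL = 14.68 mL total → factor 14.68/0.38 = 38.632
Step 4: 85 μL + 20.6 mL = 20685 μL total → factor 20685/85 = 243.35
Step 5: 5-fold → factor 5
Dilution factor through tube #5 = 5.8333 × 20.583 × 38.632 × 243.35 × 5 = 5.6439 × 10^6
[tube #5] = 6.00 mM / 5.6439 × 10^6 = 1.063 × 10^-6 mM = 1.06 nM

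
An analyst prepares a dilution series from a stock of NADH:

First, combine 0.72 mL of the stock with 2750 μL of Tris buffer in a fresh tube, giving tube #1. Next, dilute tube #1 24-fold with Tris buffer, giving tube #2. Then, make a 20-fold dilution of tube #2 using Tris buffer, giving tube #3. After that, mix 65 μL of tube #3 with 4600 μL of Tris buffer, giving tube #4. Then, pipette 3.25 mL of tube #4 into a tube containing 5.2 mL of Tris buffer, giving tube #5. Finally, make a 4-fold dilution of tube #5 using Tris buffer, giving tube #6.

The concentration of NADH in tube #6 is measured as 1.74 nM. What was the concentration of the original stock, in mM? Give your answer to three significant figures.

3.00 mM

Step 1: 0.72 mL + 2750 μL = 3.47 mL total → factor 3.47/0.72 = 4.8194
Step 2: 24-fold → factor 24
Step 3: 20-fold → factor 20
Step 4: 65 μL + 4600 μL = 4665 μL total → factor 4665/65 = 71.769
Step 5: 3.25 mL + 5.2 mL = 8.45 mL total → factor 8.45/3.25 = 2.6
Step 6: 4-fold → factor 4
Overall dilution factor = 4.8194 × 24 × 20 × 71.769 × 2.6 × 4 = 1.7267 × 10^6
Stock = 1.74 nM × 1.7267 × 10^6 = 3.004 × 10^6 nM = 3.00 mM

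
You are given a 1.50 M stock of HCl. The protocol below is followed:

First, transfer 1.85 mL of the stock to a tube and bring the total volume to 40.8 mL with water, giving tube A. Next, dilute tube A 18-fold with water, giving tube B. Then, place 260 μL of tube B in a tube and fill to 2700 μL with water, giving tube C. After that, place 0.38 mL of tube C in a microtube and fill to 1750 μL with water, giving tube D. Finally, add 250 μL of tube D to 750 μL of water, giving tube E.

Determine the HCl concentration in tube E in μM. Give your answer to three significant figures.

19.8 μM

Step 1: 1.85 mL brought to 40.8 mL → factor 40.8/1.85 = 22.054
Step 2: 18-fold → factor 18
Step 3: 260 μL brought to 2700 μL → factor 2700/260 = 10.385
Step 4: 0.38 mL brought to 1750 μL → factor 1.75/0.38 = 4.6053
Step 5: 250 μL + 750 μL = 1000 μL total → factor 1000/250 = 4
Overall dilution factor = 22.054 × 18 × 10.385 × 4.6053 × 4 = 75939
Final = 1.50 M / 75939 = 1.975 × 10^-5 M = 19.8 μM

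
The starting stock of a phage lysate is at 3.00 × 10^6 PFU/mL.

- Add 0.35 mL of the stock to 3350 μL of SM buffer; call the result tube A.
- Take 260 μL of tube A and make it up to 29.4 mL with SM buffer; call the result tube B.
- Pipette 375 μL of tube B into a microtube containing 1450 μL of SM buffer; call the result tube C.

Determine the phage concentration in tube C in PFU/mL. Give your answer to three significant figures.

516 PFU/mL

Step 1: 0.35 mL + 3350 μL = 3.7 mL total → factor 3.7/0.35 = 10.571
Step 2: 260 μL brought to 29.4 mL → factor 29400/260 = 113.08
Step 3: 375 μL + 1450 μL = 1825 μL total → factor 1825/375 = 4.8667
Overall dilution factor = 10.571 × 113.08 × 4.8667 = 5817.5
Final = 3.00 × 10^6 PFU/mL / 5817.5 = 516 PFU/mL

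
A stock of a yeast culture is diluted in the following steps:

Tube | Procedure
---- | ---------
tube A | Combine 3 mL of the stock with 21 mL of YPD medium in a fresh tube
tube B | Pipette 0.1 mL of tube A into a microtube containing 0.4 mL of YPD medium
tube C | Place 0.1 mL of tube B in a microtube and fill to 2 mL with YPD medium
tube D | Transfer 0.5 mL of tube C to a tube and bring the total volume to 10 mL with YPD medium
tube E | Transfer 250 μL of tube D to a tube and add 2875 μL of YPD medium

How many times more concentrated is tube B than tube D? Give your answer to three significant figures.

Step 1: 3 mL + 21 mL = 24 mL total → factor 24/3 = 8
Step 2: 0.1 mL + 0.4 mL = 0.5 mL total → factor 0.5/0.1 = 5
Step 3: 0.1 mL brought to 2 mL → factor 2/0.1 = 20
Step 4: 0.5 mL brought to 10 mL → factor 10/0.5 = 20
Dilution factor to tube B = 40; to tube D = 16000
[tube B]/[tube D] = (factor to tube D)/(factor to tube B) = 16000/40 = 400

400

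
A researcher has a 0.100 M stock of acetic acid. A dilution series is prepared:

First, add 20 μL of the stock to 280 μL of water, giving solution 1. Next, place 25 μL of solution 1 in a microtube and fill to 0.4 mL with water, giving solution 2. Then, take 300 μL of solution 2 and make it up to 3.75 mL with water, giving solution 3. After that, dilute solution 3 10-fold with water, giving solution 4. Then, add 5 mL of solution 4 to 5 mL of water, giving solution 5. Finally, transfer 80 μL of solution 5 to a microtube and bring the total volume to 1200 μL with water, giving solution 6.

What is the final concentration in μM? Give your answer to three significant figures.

Step 1: 20 μL + 280 μL = 300 μL total → factor 300/20 = 15
Step 2: 25 μL brought to 0.4 mL → factor 400/25 = 16
Step 3: 300 μL brought to 3.75 mL → factor 3750/300 = 12.5
Step 4: 10-fold → factor 10
Step 5: 5 mL + 5 mL = 10 mL total → factor 10/5 = 2
Step 6: 80 μL brought to 1200 μL → factor 1200/80 = 15
Overall dilution factor = 15 × 16 × 12.5 × 10 × 2 × 15 = 9 × 10^5
Final = 0.100 M / 9 × 10^5 = 1.111 × 10^-7 M = 0.111 μM

0.111 μM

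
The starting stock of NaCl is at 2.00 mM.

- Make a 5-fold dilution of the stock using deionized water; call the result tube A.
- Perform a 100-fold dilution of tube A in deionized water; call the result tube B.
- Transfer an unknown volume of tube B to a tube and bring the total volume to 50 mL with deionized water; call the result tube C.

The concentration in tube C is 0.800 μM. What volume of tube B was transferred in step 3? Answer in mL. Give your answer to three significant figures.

10.0 mL

Step 1: 5-fold → factor 5
Step 2: 100-fold → factor 100
Step 3: v brought to 50 mL → factor = 50 mL/v
Product of known-step factors = 500
Overall factor = 2.00 mM / (0.800 μM) = 2500
Step-3 factor = 2500 / 500 = 5
v = 50 mL / 5 = 10.0 mL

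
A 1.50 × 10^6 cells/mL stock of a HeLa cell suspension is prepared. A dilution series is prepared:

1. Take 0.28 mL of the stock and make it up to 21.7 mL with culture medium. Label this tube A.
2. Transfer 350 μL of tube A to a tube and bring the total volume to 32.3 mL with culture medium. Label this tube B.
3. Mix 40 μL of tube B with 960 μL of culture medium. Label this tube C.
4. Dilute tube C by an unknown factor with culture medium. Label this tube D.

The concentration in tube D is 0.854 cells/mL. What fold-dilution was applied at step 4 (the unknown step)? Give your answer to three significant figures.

9.82-fold

Step 1: 0.28 mL brought to 21.7 mL → factor 21.7/0.28 = 77.5
Step 2: 350 μL brought to 32.3 mL → factor 32300/350 = 92.286
Step 3: 40 μL + 960 μL = 1000 μL total → factor 1000/40 = 25
Step 4: unknown factor x
Product of known-step factors = 1.788 × 10^5
Overall factor = 1.50 × 10^6 cells/mL / (0.854 cells/mL) = 1.7564 × 10^6
x = 1.7564 × 10^6 / 1.788 × 10^5 = 9.82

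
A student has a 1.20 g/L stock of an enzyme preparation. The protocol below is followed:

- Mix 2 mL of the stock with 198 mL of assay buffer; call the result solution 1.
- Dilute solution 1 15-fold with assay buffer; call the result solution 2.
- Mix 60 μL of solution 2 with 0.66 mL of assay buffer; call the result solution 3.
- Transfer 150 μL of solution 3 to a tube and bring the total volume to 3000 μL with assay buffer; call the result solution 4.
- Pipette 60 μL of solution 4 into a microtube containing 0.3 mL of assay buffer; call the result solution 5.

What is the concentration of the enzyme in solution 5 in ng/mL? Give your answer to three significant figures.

0.556 ng/mL

Step 1: 2 mL + 198 mL = 200 mL total → factor 200/2 = 100
Step 2: 15-fold → factor 15
Step 3: 60 μL + 0.66 mL = 720 μL total → factor 720/60 = 12
Step 4: 150 μL brought to 3000 μL → factor 3000/150 = 20
Step 5: 60 μL + 0.3 mL = 360 μL total → factor 360/60 = 6
Overall dilution factor = 100 × 15 × 12 × 20 × 6 = 2.16 × 10^6
Final = 1.20 g/L / 2.16 × 10^6 = 5.556 × 10^-7 g/L = 0.556 ng/mL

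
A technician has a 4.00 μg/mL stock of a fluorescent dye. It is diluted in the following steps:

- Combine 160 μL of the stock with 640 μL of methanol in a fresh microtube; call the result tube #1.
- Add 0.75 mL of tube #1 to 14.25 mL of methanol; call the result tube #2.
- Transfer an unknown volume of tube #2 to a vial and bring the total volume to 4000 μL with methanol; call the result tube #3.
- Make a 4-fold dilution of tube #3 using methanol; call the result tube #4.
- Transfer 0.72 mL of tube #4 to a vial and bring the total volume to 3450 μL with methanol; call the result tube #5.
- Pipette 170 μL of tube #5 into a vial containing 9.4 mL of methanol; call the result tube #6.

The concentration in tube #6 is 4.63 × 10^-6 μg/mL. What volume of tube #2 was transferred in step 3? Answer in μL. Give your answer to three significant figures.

500 μL

Step 1: 160 μL + 640 μL = 800 μL total → factor 800/160 = 5
Step 2: 0.75 mL + 14.25 mL = 15 mL total → factor 15/0.75 = 20
Step 3: v brought to 4000 μL → factor = 4000 μL/v
Step 4: 4-fold → factor 4
Step 5: 0.72 mL brought to 3450 μL → factor 3.45/0.72 = 4.7917
Step 6: 170 μL + 9.4 mL = 9570 μL total → factor 9570/170 = 56.294
Product of known-step factors = 1.079 × 10^5
Overall factor = 4.00 μg/mL / (4.63 × 10^-6 μg/mL) = 8.6393 × 10^5
Step-3 factor = 8.6393 × 10^5 / 1.079 × 10^5 = 8.007
v = 4000 μL / 8.007 = 500 μL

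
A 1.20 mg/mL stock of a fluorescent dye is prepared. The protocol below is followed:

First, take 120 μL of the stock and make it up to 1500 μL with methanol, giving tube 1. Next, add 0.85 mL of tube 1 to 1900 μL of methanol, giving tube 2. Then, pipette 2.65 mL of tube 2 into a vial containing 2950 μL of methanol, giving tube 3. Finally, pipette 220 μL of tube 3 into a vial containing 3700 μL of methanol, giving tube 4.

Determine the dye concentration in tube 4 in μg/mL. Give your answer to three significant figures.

0.788 μg/mL

Step 1: 120 μL brought to 1500 μL → factor 1500/120 = 12.5
Step 2: 0.85 mL + 1900 μL = 2.75 mL total → factor 2.75/0.85 = 3.2353
Step 3: 2.65 mL + 2950 μL = 5.6 mL total → factor 5.6/2.65 = 2.1132
Step 4: 220 μL + 3700 μL = 3920 μL total → factor 3920/220 = 17.818
Overall dilution factor = 12.5 × 3.2353 × 2.1132 × 17.818 = 1522.8
Final = 1.20 mg/mL / 1522.8 = 0.0007880 mg/mL = 0.788 μg/mL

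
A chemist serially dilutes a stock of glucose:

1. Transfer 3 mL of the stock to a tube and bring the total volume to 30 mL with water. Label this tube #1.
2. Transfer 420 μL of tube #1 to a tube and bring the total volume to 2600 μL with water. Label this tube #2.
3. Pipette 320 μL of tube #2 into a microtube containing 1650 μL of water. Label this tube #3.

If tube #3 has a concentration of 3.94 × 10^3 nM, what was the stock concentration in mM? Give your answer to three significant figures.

1.50 mM

Step 1: 3 mL brought to 30 mL → factor 30/3 = 10
Step 2: 420 μL brought to 2600 μL → factor 2600/420 = 6.1905
Step 3: 320 μL + 1650 μL = 1970 μL total → factor 1970/320 = 6.1562
Overall dilution factor = 10 × 6.1905 × 6.1562 = 381.1
Stock = 3.94 × 10^3 nM × 381.1 = 1.502 × 10^6 nM = 1.50 mM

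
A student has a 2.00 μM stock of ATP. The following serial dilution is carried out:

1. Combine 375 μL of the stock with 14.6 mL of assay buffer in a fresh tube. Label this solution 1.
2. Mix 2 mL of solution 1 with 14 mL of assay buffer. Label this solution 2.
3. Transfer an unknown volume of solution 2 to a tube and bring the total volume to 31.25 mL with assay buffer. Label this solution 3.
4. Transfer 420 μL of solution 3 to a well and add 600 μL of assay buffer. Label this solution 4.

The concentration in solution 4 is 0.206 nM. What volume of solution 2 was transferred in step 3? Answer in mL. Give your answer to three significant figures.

Step 1: 375 μL + 14.6 mL = 14975 μL total → factor 14975/375 = 39.933
Step 2: 2 mL + 14 mL = 16 mL total → factor 16/2 = 8
Step 3: v brought to 31.25 mL → factor = 31.25 mL/v
Step 4: 420 μL + 600 μL = 1020 μL total → factor 1020/420 = 2.4286
Product of known-step factors = 775.85
Overall factor = 2.00 μM / (0.206 nM) = 9708.7
Step-3 factor = 9708.7 / 775.85 = 12.514
v = 31.25 mL / 12.514 = 2.50 mL

2.50 mL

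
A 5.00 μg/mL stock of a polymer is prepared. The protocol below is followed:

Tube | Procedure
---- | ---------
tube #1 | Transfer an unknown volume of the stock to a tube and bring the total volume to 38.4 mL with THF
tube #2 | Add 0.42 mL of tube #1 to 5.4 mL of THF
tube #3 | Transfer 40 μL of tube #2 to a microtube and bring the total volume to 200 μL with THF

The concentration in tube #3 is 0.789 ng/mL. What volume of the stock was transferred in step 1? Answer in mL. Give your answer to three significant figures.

0.420 mL

Step 1: v brought to 38.4 mL → factor = 38.4 mL/v
Step 2: 0.42 mL + 5.4 mL = 5.82 mL total → factor 5.82/0.42 = 13.857
Step 3: 40 μL brought to 200 μL → factor 200/40 = 5
Product of known-step factors = 69.286
Overall factor = 5.00 μg/mL / (0.789 ng/mL) = 6337.1
Step-1 factor = 6337.1 / 69.286 = 91.464
v = 38.4 mL / 91.464 = 0.420 mL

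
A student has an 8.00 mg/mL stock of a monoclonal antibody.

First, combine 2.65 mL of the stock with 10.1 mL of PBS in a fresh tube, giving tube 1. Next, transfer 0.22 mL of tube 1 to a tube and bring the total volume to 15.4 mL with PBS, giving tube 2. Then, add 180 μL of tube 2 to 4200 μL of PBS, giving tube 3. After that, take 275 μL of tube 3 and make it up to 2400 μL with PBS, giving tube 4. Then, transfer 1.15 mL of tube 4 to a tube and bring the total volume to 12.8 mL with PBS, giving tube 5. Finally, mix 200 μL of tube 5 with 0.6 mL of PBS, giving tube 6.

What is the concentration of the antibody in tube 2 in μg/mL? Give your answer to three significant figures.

23.8 μg/mL

Step 1: 2.65 mL + 10.1 mL = 12.75 mL total → factor 12.75/2.65 = 4.8113
Step 2: 0.22 mL brought to 15.4 mL → factor 15.4/0.22 = 70
Dilution factor through tube 2 = 4.8113 × 70 = 336.79
[tube 2] = 8.00 mg/mL / 336.79 = 0.02375 mg/mL = 23.8 μg/mL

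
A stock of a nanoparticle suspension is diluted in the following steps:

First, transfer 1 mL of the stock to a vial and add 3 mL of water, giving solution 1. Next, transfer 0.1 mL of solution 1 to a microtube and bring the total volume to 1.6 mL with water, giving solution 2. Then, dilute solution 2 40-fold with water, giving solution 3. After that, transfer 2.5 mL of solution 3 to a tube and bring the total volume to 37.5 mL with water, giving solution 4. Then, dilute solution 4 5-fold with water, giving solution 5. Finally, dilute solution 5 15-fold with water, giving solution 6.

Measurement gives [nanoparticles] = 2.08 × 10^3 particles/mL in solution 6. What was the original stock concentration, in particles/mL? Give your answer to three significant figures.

5.99 × 10^9 particles/mL

Step 1: 1 mL + 3 mL = 4 mL total → factor 4/1 = 4
Step 2: 0.1 mL brought to 1.6 mL → factor 1.6/0.1 = 16
Step 3: 40-fold → factor 40
Step 4: 2.5 mL brought to 37.5 mL → factor 37.5/2.5 = 15
Step 5: 5-fold → factor 5
Step 6: 15-fold → factor 15
Overall dilution factor = 4 × 16 × 40 × 15 × 5 × 15 = 2.88 × 10^6
Stock = 2.08 × 10^3 particles/mL × 2.88 × 10^6 = 5.99 × 10^9 particles/mL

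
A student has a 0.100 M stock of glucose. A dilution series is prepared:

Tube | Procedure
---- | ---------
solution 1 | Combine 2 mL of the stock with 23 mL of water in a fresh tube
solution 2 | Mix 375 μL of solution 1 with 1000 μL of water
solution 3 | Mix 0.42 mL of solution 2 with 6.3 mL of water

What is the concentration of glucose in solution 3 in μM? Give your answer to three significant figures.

Step 1: 2 mL + 23 mL = 25 mL total → factor 25/2 = 12.5
Step 2: 375 μL + 1000 μL = 1375 μL total → factor 1375/375 = 3.6667
Step 3: 0.42 mL + 6.3 mL = 6.72 mL total → factor 6.72/0.42 = 16
Overall dilution factor = 12.5 × 3.6667 × 16 = 733.33
Final = 0.100 M / 733.33 = 0.0001364 M = 136 μM

136 μM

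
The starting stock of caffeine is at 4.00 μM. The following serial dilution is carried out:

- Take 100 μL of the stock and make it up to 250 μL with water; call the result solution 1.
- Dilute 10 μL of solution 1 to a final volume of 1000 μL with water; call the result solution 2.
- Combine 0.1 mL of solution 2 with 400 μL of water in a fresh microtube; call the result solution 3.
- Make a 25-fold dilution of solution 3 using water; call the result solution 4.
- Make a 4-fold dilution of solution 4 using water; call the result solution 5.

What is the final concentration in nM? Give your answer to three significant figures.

Step 1: 100 μL brought to 250 μL → factor 250/100 = 2.5
Step 2: 10 μL brought to 1000 μL → factor 1000/10 = 100
Step 3: 0.1 mL + 400 μL = 0.5 mL total → factor 0.5/0.1 = 5
Step 4: 25-fold → factor 25
Step 5: 4-fold → factor 4
Overall dilution factor = 2.5 × 100 × 5 × 25 × 4 = 1.25 × 10^5
Final = 4.00 μM / 1.25 × 10^5 = 3.200 × 10^-5 μM = 0.0320 nM

0.0320 nM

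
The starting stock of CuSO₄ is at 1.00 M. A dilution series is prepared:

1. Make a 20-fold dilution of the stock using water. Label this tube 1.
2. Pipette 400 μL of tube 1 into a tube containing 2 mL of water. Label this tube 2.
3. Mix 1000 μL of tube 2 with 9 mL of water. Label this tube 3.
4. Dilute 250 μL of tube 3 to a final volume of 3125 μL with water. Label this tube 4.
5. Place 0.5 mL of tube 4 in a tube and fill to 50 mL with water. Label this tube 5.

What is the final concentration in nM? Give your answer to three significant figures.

Step 1: 20-fold → factor 20
Step 2: 400 μL + 2 mL = 2400 μL total → factor 2400/400 = 6
Step 3: 1000 μL + 9 mL = 10000 μL total → factor 10000/1000 = 10
Step 4: 250 μL brought to 3125 μL → factor 3125/250 = 12.5
Step 5: 0.5 mL brought to 50 mL → factor 50/0.5 = 100
Overall dilution factor = 20 × 6 × 10 × 12.5 × 100 = 1.5 × 10^6
Final = 1.00 M / 1.5 × 10^6 = 6.667 × 10^-7 M = 667 nM

667 nM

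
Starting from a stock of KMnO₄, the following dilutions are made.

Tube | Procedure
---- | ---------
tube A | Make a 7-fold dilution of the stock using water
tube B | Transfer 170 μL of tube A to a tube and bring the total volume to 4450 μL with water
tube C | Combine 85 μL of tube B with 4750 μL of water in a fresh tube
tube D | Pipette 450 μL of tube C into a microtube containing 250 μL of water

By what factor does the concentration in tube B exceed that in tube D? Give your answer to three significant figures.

88.5

Step 1: 7-fold → factor 7
Step 2: 170 μL brought to 4450 μL → factor 4450/170 = 26.176
Step 3: 85 μL + 4750 μL = 4835 μL total → factor 4835/85 = 56.882
Step 4: 450 μL + 250 μL = 700 μL total → factor 700/450 = 1.5556
Dilution factor to tube B = 183.24; to tube D = 16213
[tube B]/[tube D] = (factor to tube D)/(factor to tube B) = 16213/183.24 = 88.5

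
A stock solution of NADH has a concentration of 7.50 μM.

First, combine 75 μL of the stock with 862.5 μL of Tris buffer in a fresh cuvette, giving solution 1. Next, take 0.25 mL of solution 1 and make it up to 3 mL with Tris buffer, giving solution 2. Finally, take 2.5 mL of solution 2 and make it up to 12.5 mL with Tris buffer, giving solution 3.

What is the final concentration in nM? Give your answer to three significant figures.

Step 1: 75 μL + 862.5 μL = 937.5 μL total → factor 937.5/75 = 12.5
Step 2: 0.25 mL brought to 3 mL → factor 3/0.25 = 12
Step 3: 2.5 mL brought to 12.5 mL → factor 12.5/2.5 = 5
Overall dilution factor = 12.5 × 12 × 5 = 750
Final = 7.50 μM / 750 = 0.01000 μM = 10.0 nM

10.0 nM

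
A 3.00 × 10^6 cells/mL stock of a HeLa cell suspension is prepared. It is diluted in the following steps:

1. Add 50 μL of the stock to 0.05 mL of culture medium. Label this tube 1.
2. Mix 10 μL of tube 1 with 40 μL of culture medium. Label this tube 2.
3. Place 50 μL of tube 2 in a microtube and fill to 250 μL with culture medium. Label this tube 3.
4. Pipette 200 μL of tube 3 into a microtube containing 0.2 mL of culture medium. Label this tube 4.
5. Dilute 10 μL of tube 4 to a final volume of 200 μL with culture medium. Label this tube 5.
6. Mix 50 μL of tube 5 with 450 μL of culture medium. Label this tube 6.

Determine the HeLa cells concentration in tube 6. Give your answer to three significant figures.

Step 1: 50 μL + 0.05 mL = 100 μL total → factor 100/50 = 2
Step 2: 10 μL + 40 μL = 50 μL total → factor 50/10 = 5
Step 3: 50 μL brought to 250 μL → factor 250/50 = 5
Step 4: 200 μL + 0.2 mL = 400 μL total → factor 400/200 = 2
Step 5: 10 μL brought to 200 μL → factor 200/10 = 20
Step 6: 50 μL + 450 μL = 500 μL total → factor 500/50 = 10
Overall dilution factor = 2 × 5 × 5 × 2 × 20 × 10 = 20000
Final = 3.00 × 10^6 cells/mL / 20000 = 150 cells/mL

150 cells/mL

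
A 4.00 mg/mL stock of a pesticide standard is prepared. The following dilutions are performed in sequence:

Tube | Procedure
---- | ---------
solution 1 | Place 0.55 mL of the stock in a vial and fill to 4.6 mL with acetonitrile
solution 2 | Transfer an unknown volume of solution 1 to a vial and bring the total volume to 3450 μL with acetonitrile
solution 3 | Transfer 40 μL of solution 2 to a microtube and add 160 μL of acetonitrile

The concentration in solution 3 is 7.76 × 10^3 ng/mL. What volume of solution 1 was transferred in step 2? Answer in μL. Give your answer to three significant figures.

Step 1: 0.55 mL brought to 4.6 mL → factor 4.6/0.55 = 8.3636
Step 2: v brought to 3450 μL → factor = 3450 μL/v
Step 3: 40 μL + 160 μL = 200 μL total → factor 200/40 = 5
Product of known-step factors = 41.818
Overall factor = 4.00 mg/mL / (7.76 × 10^3 ng/mL) = 515.46
Step-2 factor = 515.46 / 41.818 = 12.326
v = 3450 μL / 12.326 = 280 μL

280 μL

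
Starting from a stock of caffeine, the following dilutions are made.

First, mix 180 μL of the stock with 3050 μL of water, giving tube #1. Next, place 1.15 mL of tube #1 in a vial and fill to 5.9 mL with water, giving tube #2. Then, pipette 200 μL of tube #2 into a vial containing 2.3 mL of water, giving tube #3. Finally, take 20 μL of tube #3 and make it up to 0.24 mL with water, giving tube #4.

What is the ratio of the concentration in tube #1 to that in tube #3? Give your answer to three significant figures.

64.1

Step 1: 180 μL + 3050 μL = 3230 μL total → factor 3230/180 = 17.944
Step 2: 1.15 mL brought to 5.9 mL → factor 5.9/1.15 = 5.1304
Step 3: 200 μL + 2.3 mL = 2500 μL total → factor 2500/200 = 12.5
Dilution factor to tube #1 = 17.944; to tube #3 = 1150.8
[tube #1]/[tube #3] = (factor to tube #3)/(factor to tube #1) = 1150.8/17.944 = 64.1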